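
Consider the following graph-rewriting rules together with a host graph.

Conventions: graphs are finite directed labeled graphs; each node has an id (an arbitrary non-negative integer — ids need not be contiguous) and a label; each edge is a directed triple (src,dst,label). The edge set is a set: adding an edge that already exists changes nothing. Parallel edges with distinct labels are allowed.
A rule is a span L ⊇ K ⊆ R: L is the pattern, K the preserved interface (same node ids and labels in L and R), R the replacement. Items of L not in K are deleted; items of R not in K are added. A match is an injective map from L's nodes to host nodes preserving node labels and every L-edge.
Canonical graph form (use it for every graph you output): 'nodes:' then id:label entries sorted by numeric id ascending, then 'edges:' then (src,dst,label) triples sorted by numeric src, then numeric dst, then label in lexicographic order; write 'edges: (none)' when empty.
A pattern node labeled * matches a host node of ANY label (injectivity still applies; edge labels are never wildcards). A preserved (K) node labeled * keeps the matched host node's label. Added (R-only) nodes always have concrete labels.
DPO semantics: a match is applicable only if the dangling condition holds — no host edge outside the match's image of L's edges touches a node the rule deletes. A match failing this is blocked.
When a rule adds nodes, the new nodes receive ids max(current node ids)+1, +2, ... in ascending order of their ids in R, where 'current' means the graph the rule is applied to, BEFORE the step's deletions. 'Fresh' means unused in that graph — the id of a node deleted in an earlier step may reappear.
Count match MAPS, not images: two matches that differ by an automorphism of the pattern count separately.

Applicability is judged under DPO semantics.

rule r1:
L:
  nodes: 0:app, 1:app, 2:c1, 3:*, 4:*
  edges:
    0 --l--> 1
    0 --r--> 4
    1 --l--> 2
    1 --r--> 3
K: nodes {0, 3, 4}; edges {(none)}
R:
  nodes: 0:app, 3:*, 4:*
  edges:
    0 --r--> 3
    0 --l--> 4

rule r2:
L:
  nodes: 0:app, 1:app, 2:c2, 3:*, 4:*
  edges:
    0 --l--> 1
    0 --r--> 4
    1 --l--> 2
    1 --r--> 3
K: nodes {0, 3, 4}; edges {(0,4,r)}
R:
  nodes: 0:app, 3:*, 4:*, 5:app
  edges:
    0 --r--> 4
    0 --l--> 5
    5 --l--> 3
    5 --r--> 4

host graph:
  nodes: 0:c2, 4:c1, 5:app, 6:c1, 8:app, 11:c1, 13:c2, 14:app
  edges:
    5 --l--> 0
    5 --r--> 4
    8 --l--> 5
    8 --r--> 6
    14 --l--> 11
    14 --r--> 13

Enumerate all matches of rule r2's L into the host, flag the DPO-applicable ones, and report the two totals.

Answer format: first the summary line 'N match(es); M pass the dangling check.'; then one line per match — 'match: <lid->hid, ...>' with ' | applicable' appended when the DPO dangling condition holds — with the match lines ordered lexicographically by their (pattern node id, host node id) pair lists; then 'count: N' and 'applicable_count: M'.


1 match(es); 1 pass the dangling check.
match: 0->8, 1->5, 2->0, 3->4, 4->6 | applicable
count: 1
applicable_count: 1


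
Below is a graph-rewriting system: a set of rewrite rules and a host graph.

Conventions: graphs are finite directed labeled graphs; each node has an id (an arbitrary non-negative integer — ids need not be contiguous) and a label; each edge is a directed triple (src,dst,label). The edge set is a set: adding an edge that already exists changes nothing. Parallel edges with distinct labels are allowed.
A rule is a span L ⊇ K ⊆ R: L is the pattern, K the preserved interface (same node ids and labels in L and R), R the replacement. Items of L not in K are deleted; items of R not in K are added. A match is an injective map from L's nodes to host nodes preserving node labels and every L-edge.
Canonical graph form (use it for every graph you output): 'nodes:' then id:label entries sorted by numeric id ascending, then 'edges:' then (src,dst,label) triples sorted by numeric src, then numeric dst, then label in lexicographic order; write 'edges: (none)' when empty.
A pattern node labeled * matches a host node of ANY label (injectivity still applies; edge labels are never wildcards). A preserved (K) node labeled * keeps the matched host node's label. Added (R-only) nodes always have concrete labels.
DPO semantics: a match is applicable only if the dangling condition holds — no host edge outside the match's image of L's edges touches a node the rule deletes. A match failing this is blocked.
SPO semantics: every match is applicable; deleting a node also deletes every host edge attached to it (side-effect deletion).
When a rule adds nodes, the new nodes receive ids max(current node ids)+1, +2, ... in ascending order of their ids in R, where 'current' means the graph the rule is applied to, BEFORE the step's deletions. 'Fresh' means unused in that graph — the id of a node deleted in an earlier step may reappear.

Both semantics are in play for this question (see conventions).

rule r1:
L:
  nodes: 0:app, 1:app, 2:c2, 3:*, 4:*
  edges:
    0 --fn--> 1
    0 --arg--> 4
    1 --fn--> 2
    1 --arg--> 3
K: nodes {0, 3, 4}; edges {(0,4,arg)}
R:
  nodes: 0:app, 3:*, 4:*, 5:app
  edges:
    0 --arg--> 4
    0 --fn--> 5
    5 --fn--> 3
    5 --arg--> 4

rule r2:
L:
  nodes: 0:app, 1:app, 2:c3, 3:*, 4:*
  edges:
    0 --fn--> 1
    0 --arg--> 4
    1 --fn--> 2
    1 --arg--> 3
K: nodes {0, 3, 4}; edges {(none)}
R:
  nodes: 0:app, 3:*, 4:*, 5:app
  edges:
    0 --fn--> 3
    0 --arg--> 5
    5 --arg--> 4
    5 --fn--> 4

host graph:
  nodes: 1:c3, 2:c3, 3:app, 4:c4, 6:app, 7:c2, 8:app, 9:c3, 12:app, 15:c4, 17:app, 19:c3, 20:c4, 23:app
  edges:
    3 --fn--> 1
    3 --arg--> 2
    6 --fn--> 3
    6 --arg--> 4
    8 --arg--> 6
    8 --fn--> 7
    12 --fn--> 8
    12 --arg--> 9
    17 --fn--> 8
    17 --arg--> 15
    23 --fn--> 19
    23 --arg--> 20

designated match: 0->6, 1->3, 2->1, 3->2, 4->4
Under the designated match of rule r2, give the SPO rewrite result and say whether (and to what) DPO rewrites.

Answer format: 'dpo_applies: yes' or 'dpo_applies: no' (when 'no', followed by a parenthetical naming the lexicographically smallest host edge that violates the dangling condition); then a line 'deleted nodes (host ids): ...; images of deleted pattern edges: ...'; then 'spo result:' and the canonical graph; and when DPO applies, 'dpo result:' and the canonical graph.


dpo_applies: yes
deleted nodes (host ids): 1, 3; images of deleted pattern edges: (3,1,fn); (3,2,arg); (6,3,fn); (6,4,arg)
spo result:
nodes: 2:c3, 4:c4, 6:app, 7:c2, 8:app, 9:c3, 12:app, 15:c4, 17:app, 19:c3, 20:c4, 23:app, 24:app
edges: (6,2,fn); (6,24,arg); (8,6,arg); (8,7,fn); (12,8,fn); (12,9,arg); (17,8,fn); (17,15,arg); (23,19,fn); (23,20,arg); (24,4,arg); (24,4,fn)
dpo result:
nodes: 2:c3, 4:c4, 6:app, 7:c2, 8:app, 9:c3, 12:app, 15:c4, 17:app, 19:c3, 20:c4, 23:app, 24:app
edges: (6,2,fn); (6,24,arg); (8,6,arg); (8,7,fn); (12,8,fn); (12,9,arg); (17,8,fn); (17,15,arg); (23,19,fn); (23,20,arg); (24,4,arg); (24,4,fn)


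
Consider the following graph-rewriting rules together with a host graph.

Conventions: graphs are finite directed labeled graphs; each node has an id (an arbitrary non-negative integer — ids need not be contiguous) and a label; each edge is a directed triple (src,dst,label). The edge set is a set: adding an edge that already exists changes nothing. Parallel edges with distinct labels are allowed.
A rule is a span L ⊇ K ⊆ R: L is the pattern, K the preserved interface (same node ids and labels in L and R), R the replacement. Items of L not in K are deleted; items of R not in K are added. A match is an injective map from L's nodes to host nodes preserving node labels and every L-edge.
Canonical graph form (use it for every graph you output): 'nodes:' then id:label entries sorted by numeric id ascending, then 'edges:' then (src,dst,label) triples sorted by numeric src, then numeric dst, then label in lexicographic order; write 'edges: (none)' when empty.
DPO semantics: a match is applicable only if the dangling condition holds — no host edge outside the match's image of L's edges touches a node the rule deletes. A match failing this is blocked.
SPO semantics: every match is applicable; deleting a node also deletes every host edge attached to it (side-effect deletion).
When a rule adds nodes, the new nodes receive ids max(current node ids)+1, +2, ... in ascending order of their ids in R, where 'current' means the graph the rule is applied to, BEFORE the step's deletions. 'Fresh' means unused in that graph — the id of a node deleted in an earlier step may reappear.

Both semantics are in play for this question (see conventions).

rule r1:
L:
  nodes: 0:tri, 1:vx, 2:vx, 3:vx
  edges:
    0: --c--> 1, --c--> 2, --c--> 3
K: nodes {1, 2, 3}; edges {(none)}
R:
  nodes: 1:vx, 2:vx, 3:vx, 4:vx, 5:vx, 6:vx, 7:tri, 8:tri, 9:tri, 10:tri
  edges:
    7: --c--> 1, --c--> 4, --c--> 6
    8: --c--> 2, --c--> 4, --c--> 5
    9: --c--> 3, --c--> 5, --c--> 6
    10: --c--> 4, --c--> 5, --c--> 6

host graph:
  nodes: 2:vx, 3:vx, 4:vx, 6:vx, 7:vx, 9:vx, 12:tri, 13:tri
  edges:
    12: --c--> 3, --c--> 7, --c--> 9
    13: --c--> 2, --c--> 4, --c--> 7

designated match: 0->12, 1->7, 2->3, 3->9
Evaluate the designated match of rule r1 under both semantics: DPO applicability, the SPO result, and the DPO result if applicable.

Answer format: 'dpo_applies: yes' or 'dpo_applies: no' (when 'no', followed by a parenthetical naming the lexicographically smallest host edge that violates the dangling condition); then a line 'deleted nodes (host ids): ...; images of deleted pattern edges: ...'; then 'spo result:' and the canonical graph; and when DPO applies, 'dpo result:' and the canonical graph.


dpo_applies: yes
deleted nodes (host ids): 12; images of deleted pattern edges: (12,3,c); (12,7,c); (12,9,c)
spo result:
nodes: 2:vx, 3:vx, 4:vx, 6:vx, 7:vx, 9:vx, 13:tri, 14:vx, 15:vx, 16:vx, 17:tri, 18:tri, 19:tri, 20:tri
edges: (13,2,c); (13,4,c); (13,7,c); (17,7,c); (17,14,c); (17,16,c); (18,3,c); (18,14,c); (18,15,c); (19,9,c); (19,15,c); (19,16,c); (20,14,c); (20,15,c); (20,16,c)
dpo result:
nodes: 2:vx, 3:vx, 4:vx, 6:vx, 7:vx, 9:vx, 13:tri, 14:vx, 15:vx, 16:vx, 17:tri, 18:tri, 19:tri, 20:tri
edges: (13,2,c); (13,4,c); (13,7,c); (17,7,c); (17,14,c); (17,16,c); (18,3,c); (18,14,c); (18,15,c); (19,9,c); (19,15,c); (19,16,c); (20,14,c); (20,15,c); (20,16,c)


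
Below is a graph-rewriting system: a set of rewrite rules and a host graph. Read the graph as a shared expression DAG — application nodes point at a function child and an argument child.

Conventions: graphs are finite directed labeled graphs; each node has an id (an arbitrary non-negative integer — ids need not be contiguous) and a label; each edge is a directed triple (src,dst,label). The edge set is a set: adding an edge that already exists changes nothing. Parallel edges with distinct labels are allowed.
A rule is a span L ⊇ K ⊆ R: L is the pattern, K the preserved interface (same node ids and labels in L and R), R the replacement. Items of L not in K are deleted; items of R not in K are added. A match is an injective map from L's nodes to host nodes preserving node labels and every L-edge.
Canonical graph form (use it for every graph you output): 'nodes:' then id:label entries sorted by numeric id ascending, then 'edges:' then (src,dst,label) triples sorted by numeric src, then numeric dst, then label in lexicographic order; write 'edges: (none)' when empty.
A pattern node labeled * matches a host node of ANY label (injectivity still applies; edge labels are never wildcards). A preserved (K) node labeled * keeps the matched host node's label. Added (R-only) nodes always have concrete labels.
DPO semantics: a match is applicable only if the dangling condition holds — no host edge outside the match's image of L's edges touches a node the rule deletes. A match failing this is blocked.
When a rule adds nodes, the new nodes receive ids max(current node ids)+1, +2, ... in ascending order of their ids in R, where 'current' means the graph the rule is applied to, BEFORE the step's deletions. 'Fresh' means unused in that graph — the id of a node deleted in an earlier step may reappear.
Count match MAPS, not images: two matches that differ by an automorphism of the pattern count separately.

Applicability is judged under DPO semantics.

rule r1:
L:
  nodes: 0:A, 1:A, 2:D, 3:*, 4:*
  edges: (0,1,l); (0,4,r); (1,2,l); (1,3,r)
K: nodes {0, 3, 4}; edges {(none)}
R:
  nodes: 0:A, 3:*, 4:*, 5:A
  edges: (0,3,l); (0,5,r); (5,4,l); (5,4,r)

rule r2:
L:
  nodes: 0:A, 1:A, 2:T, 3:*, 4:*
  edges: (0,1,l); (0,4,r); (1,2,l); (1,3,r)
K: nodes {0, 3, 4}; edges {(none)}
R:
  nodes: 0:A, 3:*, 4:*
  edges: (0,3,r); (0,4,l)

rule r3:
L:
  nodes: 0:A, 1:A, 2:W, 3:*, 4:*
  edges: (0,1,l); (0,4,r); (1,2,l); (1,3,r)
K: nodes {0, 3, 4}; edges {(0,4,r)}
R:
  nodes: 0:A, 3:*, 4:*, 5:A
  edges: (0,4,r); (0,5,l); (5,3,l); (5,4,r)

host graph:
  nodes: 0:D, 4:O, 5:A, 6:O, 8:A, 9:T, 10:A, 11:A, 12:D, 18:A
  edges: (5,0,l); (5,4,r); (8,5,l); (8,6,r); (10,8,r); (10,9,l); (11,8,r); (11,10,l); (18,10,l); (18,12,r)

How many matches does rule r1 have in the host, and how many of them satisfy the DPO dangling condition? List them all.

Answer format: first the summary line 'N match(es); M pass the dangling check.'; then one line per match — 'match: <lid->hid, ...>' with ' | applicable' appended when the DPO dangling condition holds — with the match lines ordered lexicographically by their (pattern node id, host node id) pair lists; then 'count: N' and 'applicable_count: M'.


1 match(es); 1 pass the dangling check.
match: 0->8, 1->5, 2->0, 3->4, 4->6 | applicable
count: 1
applicable_count: 1


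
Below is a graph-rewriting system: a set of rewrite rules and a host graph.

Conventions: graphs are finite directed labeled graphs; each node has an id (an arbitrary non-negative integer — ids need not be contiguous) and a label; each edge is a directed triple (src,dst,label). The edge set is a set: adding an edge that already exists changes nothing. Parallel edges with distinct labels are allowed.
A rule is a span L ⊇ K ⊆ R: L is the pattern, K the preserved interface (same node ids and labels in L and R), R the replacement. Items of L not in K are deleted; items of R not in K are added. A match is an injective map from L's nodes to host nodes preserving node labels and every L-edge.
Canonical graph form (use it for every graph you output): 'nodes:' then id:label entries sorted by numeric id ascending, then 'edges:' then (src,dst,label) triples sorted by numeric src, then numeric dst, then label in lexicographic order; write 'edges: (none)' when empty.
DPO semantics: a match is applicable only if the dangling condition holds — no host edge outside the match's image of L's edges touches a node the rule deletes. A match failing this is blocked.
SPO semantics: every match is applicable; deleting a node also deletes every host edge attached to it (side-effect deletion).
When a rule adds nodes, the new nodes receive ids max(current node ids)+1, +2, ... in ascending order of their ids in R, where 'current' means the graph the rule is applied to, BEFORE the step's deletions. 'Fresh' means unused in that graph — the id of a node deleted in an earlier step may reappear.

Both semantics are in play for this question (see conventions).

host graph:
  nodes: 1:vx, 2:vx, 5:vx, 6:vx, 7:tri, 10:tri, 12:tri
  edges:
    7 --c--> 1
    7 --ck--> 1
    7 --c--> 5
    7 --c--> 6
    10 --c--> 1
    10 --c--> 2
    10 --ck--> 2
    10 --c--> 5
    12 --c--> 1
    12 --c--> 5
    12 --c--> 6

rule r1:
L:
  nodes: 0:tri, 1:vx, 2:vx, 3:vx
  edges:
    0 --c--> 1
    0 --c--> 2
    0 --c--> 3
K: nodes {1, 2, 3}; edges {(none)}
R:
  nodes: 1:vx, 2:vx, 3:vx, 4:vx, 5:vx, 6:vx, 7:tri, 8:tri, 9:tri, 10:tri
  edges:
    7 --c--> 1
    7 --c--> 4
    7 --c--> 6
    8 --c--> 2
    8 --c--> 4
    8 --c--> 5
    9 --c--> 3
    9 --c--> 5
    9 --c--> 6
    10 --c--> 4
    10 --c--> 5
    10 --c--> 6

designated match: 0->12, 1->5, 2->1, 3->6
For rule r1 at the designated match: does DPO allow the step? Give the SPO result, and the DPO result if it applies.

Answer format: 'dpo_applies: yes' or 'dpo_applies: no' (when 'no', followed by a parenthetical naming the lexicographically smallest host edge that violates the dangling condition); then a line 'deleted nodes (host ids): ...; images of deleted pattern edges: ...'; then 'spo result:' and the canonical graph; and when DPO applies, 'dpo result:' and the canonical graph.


dpo_applies: yes
deleted nodes (host ids): 12; images of deleted pattern edges: (12,1,c); (12,5,c); (12,6,c)
spo result:
nodes: 1:vx, 2:vx, 5:vx, 6:vx, 7:tri, 10:tri, 13:vx, 14:vx, 15:vx, 16:tri, 17:tri, 18:tri, 19:tri
edges: (7,1,c); (7,1,ck); (7,5,c); (7,6,c); (10,1,c); (10,2,c); (10,2,ck); (10,5,c); (16,5,c); (16,13,c); (16,15,c); (17,1,c); (17,13,c); (17,14,c); (18,6,c); (18,14,c); (18,15,c); (19,13,c); (19,14,c); (19,15,c)
dpo result:
nodes: 1:vx, 2:vx, 5:vx, 6:vx, 7:tri, 10:tri, 13:vx, 14:vx, 15:vx, 16:tri, 17:tri, 18:tri, 19:tri
edges: (7,1,c); (7,1,ck); (7,5,c); (7,6,c); (10,1,c); (10,2,c); (10,2,ck); (10,5,c); (16,5,c); (16,13,c); (16,15,c); (17,1,c); (17,13,c); (17,14,c); (18,6,c); (18,14,c); (18,15,c); (19,13,c); (19,14,c); (19,15,c)


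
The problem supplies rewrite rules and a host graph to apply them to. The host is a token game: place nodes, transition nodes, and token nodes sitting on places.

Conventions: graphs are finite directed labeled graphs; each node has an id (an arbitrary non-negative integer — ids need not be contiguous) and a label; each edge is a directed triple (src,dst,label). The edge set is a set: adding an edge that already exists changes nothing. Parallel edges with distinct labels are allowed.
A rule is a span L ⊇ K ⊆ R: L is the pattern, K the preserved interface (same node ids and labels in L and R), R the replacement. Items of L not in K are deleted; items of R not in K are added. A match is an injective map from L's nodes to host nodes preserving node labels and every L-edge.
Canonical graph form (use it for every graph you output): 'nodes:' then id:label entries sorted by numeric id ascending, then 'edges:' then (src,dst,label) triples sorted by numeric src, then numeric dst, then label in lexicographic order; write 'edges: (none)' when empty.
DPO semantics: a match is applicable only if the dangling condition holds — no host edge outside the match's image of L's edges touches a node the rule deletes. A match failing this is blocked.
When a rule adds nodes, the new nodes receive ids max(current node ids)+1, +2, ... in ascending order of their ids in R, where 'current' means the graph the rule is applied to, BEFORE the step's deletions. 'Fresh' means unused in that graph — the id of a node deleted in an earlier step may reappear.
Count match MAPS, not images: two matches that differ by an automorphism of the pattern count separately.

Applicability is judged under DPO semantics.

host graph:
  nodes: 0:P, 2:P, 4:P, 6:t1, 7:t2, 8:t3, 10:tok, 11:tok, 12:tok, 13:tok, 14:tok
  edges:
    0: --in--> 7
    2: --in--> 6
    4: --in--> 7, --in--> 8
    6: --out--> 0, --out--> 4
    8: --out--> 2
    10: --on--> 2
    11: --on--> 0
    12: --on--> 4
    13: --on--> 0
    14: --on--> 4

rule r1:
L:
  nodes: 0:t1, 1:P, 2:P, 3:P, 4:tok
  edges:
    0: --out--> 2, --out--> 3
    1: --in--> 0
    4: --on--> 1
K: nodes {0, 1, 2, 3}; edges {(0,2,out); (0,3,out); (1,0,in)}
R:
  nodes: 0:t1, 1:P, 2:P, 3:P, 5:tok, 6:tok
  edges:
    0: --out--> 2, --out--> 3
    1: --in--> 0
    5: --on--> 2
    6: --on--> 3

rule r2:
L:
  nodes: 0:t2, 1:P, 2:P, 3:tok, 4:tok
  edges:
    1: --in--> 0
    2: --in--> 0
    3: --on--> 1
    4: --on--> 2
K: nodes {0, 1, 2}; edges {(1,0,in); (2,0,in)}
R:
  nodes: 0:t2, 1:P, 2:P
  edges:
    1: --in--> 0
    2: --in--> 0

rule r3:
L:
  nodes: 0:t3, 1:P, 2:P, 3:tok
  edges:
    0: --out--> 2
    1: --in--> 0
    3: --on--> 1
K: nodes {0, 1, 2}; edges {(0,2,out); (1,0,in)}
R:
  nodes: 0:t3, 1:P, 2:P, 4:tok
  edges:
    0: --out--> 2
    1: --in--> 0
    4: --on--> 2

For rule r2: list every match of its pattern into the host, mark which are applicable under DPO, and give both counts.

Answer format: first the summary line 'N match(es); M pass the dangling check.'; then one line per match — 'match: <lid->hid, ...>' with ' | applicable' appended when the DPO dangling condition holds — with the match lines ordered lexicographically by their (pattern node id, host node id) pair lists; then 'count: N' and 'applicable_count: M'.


8 match(es); 8 pass the dangling check.
match: 0->7, 1->0, 2->4, 3->11, 4->12 | applicable
match: 0->7, 1->0, 2->4, 3->11, 4->14 | applicable
match: 0->7, 1->0, 2->4, 3->13, 4->12 | applicable
match: 0->7, 1->0, 2->4, 3->13, 4->14 | applicable
match: 0->7, 1->4, 2->0, 3->12, 4->11 | applicable
match: 0->7, 1->4, 2->0, 3->12, 4->13 | applicable
match: 0->7, 1->4, 2->0, 3->14, 4->11 | applicable
match: 0->7, 1->4, 2->0, 3->14, 4->13 | applicable
count: 8
applicable_count: 8


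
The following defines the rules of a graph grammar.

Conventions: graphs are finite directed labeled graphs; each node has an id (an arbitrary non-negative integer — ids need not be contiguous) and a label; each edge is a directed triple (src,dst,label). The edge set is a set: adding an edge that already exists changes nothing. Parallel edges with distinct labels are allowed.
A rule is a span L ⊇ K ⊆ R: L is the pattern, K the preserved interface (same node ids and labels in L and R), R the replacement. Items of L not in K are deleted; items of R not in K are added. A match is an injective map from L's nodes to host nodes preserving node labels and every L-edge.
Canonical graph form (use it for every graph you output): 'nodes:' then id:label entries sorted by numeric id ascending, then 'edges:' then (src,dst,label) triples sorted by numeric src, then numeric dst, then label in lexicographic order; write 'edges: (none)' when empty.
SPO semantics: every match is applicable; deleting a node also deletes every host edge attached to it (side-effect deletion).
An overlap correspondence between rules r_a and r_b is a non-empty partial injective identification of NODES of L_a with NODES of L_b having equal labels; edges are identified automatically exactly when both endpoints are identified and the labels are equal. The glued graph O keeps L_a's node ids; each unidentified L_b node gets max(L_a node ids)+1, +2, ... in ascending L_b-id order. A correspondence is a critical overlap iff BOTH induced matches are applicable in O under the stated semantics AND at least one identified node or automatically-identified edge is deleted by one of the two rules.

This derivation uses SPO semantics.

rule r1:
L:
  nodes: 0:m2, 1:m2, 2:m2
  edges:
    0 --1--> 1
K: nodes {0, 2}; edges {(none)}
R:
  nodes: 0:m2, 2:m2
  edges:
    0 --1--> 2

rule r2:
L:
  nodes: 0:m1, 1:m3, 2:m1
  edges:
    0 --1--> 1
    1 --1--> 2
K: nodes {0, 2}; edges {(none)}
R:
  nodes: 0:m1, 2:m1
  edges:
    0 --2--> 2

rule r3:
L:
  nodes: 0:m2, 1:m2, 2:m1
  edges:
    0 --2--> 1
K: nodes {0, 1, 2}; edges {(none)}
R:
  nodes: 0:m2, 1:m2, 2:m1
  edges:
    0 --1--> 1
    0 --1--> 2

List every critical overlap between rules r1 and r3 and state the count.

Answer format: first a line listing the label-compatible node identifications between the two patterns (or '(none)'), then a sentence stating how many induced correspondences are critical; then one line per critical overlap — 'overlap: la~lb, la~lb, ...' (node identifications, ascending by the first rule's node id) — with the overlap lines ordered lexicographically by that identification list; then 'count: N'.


label-compatible node identifications between L(r1) and L(r3): 0~0, 0~1, 1~0, 1~1, 2~0, 2~1
6 of the induced correspondences are critical overlaps of r1 and r3.
overlap: 0~0, 1~1
overlap: 0~1, 1~0
overlap: 1~0
overlap: 1~0, 2~1
overlap: 1~1
overlap: 1~1, 2~0
count: 6


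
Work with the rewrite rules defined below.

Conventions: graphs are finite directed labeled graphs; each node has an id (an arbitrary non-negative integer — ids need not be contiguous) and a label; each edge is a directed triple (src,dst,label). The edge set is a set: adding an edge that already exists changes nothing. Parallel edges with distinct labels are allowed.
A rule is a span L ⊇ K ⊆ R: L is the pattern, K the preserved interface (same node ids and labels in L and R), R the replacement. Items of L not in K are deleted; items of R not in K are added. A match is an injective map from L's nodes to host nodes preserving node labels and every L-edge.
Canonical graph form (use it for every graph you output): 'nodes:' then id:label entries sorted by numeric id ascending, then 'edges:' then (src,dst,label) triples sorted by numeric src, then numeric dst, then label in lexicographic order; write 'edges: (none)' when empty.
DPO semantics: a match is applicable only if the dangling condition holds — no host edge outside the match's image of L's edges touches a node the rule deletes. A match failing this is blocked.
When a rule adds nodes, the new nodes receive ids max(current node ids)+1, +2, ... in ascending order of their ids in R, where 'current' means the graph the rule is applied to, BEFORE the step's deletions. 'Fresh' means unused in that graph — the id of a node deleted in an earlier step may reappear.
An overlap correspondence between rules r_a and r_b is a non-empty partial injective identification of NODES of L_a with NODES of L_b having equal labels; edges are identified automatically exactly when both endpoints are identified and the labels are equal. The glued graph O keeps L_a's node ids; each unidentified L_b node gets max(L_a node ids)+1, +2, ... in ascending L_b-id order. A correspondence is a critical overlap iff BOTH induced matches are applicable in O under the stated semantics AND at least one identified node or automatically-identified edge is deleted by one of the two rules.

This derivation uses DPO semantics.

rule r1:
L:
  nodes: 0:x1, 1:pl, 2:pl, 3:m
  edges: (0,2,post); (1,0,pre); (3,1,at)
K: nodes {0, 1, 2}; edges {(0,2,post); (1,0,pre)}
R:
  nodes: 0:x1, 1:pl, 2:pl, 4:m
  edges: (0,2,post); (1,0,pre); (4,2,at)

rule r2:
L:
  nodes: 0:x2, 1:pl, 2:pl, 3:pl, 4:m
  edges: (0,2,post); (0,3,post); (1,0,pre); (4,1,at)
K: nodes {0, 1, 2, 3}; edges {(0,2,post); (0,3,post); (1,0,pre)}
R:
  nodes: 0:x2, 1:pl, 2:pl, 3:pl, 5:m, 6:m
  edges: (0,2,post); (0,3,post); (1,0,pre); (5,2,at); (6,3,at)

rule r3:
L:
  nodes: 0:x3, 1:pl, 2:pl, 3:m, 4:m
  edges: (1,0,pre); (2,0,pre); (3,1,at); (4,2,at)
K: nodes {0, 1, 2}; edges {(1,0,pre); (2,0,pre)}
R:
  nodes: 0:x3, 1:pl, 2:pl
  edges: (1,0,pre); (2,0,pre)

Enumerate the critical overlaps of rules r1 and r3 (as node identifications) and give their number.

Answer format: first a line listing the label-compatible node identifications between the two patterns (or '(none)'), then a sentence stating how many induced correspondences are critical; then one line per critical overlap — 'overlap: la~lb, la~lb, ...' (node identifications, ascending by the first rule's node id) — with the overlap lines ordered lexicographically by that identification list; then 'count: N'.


label-compatible node identifications between L(r1) and L(r3): 1~1, 1~2, 2~1, 2~2, 3~3, 3~4
4 of the induced correspondences are critical overlaps of r1 and r3.
overlap: 1~1, 2~2, 3~3
overlap: 1~1, 3~3
overlap: 1~2, 2~1, 3~4
overlap: 1~2, 3~4
count: 4


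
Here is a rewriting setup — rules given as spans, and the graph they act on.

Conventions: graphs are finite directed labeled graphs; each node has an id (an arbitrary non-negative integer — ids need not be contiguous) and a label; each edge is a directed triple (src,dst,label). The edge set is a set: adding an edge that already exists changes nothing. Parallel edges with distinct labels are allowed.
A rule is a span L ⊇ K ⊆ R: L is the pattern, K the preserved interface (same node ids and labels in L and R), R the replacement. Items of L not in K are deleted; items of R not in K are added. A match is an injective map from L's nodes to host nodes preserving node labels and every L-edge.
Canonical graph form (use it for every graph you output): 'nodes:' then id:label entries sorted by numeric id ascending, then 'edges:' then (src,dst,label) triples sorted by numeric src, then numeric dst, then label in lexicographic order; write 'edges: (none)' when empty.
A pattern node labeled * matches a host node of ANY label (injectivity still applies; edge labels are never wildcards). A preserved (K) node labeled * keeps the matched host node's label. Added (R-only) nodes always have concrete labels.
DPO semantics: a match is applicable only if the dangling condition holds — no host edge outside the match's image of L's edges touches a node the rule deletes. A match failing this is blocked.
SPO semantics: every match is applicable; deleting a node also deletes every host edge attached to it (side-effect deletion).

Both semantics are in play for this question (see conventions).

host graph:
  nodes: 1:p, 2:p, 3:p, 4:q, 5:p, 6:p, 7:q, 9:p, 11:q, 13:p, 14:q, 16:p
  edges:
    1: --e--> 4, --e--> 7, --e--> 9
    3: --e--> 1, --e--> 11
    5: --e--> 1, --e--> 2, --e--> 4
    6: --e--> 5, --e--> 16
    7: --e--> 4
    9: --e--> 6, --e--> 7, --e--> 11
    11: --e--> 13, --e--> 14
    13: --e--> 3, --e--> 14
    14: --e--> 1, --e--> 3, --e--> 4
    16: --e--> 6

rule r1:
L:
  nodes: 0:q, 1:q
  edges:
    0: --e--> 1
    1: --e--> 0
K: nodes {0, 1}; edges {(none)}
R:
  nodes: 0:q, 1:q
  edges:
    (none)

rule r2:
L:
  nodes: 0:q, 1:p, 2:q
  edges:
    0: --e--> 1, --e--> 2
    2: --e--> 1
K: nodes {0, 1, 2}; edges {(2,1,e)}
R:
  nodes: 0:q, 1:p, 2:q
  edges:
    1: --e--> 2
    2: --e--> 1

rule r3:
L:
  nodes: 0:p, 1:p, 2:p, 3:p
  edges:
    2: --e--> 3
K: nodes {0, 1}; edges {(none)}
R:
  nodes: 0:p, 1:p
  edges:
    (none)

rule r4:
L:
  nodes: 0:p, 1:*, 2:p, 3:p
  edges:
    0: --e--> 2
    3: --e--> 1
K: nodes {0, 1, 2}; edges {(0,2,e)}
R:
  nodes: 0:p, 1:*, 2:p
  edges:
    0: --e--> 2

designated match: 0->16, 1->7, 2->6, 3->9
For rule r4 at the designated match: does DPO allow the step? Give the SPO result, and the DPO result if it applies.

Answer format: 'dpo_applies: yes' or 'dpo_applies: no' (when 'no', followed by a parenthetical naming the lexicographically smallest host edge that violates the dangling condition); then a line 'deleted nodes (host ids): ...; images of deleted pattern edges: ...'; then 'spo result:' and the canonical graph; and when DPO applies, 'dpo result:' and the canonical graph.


dpo_applies: no
(the rule deletes node 9, which keeps host edge (1,9,e) outside the match image — the dangling condition fails, DPO blocks; SPO proceeds and side-deletes such edges)
deleted nodes (host ids): 9; images of deleted pattern edges: (9,7,e)
spo result:
nodes: 1:p, 2:p, 3:p, 4:q, 5:p, 6:p, 7:q, 11:q, 13:p, 14:q, 16:p
edges: (1,4,e); (1,7,e); (3,1,e); (3,11,e); (5,1,e); (5,2,e); (5,4,e); (6,5,e); (6,16,e); (7,4,e); (11,13,e); (11,14,e); (13,3,e); (13,14,e); (14,1,e); (14,3,e); (14,4,e); (16,6,e)


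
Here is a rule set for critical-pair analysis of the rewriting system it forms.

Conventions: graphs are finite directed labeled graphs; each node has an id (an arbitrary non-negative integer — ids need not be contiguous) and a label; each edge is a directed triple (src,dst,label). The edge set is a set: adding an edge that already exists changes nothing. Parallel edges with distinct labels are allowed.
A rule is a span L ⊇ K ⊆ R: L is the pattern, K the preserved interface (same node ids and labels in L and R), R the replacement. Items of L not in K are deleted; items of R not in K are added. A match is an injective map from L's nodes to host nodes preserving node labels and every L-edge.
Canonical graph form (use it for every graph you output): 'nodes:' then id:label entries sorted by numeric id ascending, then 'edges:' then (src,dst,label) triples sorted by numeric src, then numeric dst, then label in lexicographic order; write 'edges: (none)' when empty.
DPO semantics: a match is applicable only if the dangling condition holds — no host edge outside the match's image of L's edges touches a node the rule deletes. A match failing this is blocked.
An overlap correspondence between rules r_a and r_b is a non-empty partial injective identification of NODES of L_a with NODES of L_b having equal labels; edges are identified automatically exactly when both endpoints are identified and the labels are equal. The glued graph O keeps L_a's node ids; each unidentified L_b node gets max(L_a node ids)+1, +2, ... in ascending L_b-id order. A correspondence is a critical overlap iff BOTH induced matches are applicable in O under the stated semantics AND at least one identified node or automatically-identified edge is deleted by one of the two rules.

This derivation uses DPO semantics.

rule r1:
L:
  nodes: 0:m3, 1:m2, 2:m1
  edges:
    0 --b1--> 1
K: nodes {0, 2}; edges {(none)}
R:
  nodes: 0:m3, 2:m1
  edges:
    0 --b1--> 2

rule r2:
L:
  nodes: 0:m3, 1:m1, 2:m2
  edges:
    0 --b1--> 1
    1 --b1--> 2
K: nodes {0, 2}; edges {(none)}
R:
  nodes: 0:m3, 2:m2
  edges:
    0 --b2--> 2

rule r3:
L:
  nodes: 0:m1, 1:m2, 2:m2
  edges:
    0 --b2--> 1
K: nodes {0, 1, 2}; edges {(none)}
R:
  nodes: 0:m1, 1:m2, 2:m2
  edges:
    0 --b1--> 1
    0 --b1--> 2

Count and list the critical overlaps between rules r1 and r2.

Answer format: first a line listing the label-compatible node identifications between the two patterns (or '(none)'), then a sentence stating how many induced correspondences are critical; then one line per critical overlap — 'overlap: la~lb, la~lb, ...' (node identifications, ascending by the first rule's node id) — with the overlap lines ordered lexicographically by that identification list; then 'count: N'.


label-compatible node identifications between L(r1) and L(r2): 0~0, 1~2, 2~1
2 of the induced correspondences are critical overlaps of r1 and r2.
overlap: 0~0, 2~1
overlap: 2~1
count: 2


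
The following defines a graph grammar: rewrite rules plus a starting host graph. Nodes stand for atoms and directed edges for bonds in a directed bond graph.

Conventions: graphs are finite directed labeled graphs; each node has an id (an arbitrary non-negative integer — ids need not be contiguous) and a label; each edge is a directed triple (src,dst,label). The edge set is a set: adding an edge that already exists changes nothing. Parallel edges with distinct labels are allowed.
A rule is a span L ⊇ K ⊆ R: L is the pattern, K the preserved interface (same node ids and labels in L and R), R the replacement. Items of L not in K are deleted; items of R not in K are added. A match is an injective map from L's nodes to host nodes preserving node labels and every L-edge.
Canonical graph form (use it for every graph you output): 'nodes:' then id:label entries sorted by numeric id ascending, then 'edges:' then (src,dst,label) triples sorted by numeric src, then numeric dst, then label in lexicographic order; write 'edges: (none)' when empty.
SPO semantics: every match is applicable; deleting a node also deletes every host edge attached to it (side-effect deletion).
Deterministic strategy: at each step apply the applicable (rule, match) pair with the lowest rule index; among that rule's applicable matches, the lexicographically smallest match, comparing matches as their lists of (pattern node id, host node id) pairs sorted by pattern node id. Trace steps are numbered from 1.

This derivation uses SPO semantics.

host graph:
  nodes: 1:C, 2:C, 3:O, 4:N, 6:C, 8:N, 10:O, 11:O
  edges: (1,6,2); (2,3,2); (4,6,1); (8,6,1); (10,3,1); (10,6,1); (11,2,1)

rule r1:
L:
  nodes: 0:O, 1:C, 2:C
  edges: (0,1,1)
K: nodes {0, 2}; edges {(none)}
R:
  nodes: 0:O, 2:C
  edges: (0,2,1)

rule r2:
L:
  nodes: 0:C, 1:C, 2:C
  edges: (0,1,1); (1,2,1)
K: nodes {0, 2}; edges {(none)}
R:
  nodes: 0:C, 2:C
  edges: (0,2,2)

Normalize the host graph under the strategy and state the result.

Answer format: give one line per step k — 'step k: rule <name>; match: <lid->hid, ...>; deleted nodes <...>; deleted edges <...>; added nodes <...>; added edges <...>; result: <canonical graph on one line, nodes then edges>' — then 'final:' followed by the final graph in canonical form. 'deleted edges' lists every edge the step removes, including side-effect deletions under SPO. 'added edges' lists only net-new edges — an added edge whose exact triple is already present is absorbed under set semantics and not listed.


step 1: rule r1; match: 0->10, 1->6, 2->1; deleted nodes 6; deleted edges (1,6,2); (4,6,1); (8,6,1); (10,6,1); added nodes (none); added edges (10,1,1); result: nodes: 1:C, 2:C, 3:O, 4:N, 8:N, 10:O, 11:O edges: (2,3,2); (10,1,1); (10,3,1); (11,2,1)
step 2: rule r1; match: 0->10, 1->1, 2->2; deleted nodes 1; deleted edges (10,1,1); added nodes (none); added edges (10,2,1); result: nodes: 2:C, 3:O, 4:N, 8:N, 10:O, 11:O edges: (2,3,2); (10,2,1); (10,3,1); (11,2,1)
final:
nodes: 2:C, 3:O, 4:N, 8:N, 10:O, 11:O
edges: (2,3,2); (10,2,1); (10,3,1); (11,2,1)


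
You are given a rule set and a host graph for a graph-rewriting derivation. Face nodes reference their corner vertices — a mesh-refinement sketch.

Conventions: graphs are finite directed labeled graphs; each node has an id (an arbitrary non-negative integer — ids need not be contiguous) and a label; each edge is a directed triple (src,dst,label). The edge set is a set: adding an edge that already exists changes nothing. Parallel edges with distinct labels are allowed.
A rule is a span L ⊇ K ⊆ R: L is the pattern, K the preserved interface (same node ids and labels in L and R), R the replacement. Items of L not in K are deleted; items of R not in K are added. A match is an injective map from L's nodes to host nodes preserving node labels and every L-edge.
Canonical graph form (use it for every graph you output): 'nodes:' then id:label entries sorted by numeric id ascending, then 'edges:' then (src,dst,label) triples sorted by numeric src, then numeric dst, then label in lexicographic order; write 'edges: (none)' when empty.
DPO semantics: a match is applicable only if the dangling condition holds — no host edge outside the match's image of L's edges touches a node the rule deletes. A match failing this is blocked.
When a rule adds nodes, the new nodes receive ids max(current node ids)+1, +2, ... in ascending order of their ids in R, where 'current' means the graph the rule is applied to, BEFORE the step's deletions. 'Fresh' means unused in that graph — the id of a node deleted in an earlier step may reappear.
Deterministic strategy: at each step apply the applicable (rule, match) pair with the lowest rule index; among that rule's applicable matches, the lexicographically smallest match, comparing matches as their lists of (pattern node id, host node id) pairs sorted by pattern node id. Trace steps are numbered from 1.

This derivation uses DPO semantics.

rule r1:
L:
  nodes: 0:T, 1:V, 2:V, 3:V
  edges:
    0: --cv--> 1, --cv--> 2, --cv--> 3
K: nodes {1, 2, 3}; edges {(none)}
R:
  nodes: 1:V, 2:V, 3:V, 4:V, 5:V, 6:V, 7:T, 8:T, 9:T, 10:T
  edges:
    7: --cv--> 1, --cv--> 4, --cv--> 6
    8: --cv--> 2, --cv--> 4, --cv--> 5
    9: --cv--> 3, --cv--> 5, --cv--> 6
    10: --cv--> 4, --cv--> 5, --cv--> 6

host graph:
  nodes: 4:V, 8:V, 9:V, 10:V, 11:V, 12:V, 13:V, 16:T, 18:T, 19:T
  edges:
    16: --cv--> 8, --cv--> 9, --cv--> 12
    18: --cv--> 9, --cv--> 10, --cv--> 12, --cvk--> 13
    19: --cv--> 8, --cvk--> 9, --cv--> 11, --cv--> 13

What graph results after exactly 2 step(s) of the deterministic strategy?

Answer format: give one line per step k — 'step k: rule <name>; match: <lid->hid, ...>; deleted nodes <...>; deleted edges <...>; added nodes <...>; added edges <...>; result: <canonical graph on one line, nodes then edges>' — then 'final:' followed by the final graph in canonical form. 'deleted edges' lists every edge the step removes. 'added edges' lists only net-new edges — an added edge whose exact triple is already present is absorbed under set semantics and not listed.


step 1: rule r1; match: 0->16, 1->8, 2->9, 3->12; deleted nodes 16; deleted edges (16,8,cv); (16,9,cv); (16,12,cv); added nodes 20, 21, 22, 23, 24, 25, 26; added edges (23,8,cv); (23,20,cv); (23,22,cv); (24,9,cv); (24,20,cv); (24,21,cv); (25,12,cv); (25,21,cv); (25,22,cv); (26,20,cv); (26,21,cv); (26,22,cv); result: nodes: 4:V, 8:V, 9:V, 10:V, 11:V, 12:V, 13:V, 18:T, 19:T, 20:V, 21:V, 22:V, 23:T, 24:T, 25:T, 26:T edges: (18,9,cv); (18,10,cv); (18,12,cv); (18,13,cvk); (19,8,cv); (19,9,cvk); (19,11,cv); (19,13,cv); (23,8,cv); (23,20,cv); (23,22,cv); (24,9,cv); (24,20,cv); (24,21,cv); (25,12,cv); (25,21,cv); (25,22,cv); (26,20,cv); (26,21,cv); (26,22,cv)
step 2: rule r1; match: 0->23, 1->8, 2->20, 3->22; deleted nodes 23; deleted edges (23,8,cv); (23,20,cv); (23,22,cv); added nodes 27, 28, 29, 30, 31, 32, 33; added edges (30,8,cv); (30,27,cv); (30,29,cv); (31,20,cv); (31,27,cv); (31,28,cv); (32,22,cv); (32,28,cv); (32,29,cv); (33,27,cv); (33,28,cv); (33,29,cv); result: nodes: 4:V, 8:V, 9:V, 10:V, 11:V, 12:V, 13:V, 18:T, 19:T, 20:V, 21:V, 22:V, 24:T, 25:T, 26:T, 27:V, 28:V, 29:V, 30:T, 31:T, 32:T, 33:T edges: (18,9,cv); (18,10,cv); (18,12,cv); (18,13,cvk); (19,8,cv); (19,9,cvk); (19,11,cv); (19,13,cv); (24,9,cv); (24,20,cv); (24,21,cv); (25,12,cv); (25,21,cv); (25,22,cv); (26,20,cv); (26,21,cv); (26,22,cv); (30,8,cv); (30,27,cv); (30,29,cv); (31,20,cv); (31,27,cv); (31,28,cv); (32,22,cv); (32,28,cv); (32,29,cv); (33,27,cv); (33,28,cv); (33,29,cv)
final:
nodes: 4:V, 8:V, 9:V, 10:V, 11:V, 12:V, 13:V, 18:T, 19:T, 20:V, 21:V, 22:V, 24:T, 25:T, 26:T, 27:V, 28:V, 29:V, 30:T, 31:T, 32:T, 33:T
edges: (18,9,cv); (18,10,cv); (18,12,cv); (18,13,cvk); (19,8,cv); (19,9,cvk); (19,11,cv); (19,13,cv); (24,9,cv); (24,20,cv); (24,21,cv); (25,12,cv); (25,21,cv); (25,22,cv); (26,20,cv); (26,21,cv); (26,22,cv); (30,8,cv); (30,27,cv); (30,29,cv); (31,20,cv); (31,27,cv); (31,28,cv); (32,22,cv); (32,28,cv); (32,29,cv); (33,27,cv); (33,28,cv); (33,29,cv)
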